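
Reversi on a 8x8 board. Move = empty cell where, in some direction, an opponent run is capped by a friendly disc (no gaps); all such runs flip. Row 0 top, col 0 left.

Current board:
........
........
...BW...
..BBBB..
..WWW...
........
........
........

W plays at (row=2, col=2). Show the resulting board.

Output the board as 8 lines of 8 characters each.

Answer: ........
........
..WWW...
..WWBB..
..WWW...
........
........
........

Derivation:
Place W at (2,2); scan 8 dirs for brackets.
Dir NW: first cell '.' (not opp) -> no flip
Dir N: first cell '.' (not opp) -> no flip
Dir NE: first cell '.' (not opp) -> no flip
Dir W: first cell '.' (not opp) -> no flip
Dir E: opp run (2,3) capped by W -> flip
Dir SW: first cell '.' (not opp) -> no flip
Dir S: opp run (3,2) capped by W -> flip
Dir SE: opp run (3,3) capped by W -> flip
All flips: (2,3) (3,2) (3,3)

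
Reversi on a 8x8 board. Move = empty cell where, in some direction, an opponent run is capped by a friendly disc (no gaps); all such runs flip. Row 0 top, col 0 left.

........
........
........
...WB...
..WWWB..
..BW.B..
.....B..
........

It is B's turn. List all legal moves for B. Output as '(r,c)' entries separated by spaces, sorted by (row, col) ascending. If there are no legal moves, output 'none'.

(2,2): flips 2 -> legal
(2,3): no bracket -> illegal
(2,4): no bracket -> illegal
(3,1): no bracket -> illegal
(3,2): flips 2 -> legal
(3,5): no bracket -> illegal
(4,1): flips 3 -> legal
(5,1): no bracket -> illegal
(5,4): flips 2 -> legal
(6,2): no bracket -> illegal
(6,3): no bracket -> illegal
(6,4): no bracket -> illegal

Answer: (2,2) (3,2) (4,1) (5,4)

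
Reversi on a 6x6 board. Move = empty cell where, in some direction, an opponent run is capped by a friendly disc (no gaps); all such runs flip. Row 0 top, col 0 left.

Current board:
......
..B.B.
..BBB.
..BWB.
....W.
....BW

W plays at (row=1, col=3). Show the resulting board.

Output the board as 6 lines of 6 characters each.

Place W at (1,3); scan 8 dirs for brackets.
Dir NW: first cell '.' (not opp) -> no flip
Dir N: first cell '.' (not opp) -> no flip
Dir NE: first cell '.' (not opp) -> no flip
Dir W: opp run (1,2), next='.' -> no flip
Dir E: opp run (1,4), next='.' -> no flip
Dir SW: opp run (2,2), next='.' -> no flip
Dir S: opp run (2,3) capped by W -> flip
Dir SE: opp run (2,4), next='.' -> no flip
All flips: (2,3)

Answer: ......
..BWB.
..BWB.
..BWB.
....W.
....BW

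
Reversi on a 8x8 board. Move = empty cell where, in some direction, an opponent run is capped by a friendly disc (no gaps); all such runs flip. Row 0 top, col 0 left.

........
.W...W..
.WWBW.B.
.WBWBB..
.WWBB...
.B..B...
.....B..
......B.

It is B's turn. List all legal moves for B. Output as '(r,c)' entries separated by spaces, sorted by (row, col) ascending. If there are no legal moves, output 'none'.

(0,0): flips 3 -> legal
(0,1): flips 4 -> legal
(0,2): no bracket -> illegal
(0,4): flips 1 -> legal
(0,5): no bracket -> illegal
(0,6): flips 4 -> legal
(1,0): flips 1 -> legal
(1,2): flips 1 -> legal
(1,3): flips 1 -> legal
(1,4): flips 1 -> legal
(1,6): no bracket -> illegal
(2,0): flips 2 -> legal
(2,5): flips 1 -> legal
(3,0): flips 1 -> legal
(4,0): flips 2 -> legal
(5,0): flips 1 -> legal
(5,2): flips 1 -> legal
(5,3): no bracket -> illegal

Answer: (0,0) (0,1) (0,4) (0,6) (1,0) (1,2) (1,3) (1,4) (2,0) (2,5) (3,0) (4,0) (5,0) (5,2)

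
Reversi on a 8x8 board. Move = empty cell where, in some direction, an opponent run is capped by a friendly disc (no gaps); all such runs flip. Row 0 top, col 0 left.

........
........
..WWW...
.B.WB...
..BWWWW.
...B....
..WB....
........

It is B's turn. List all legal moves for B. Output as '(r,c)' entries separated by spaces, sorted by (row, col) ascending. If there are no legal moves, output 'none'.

Answer: (1,2) (1,3) (1,4) (1,5) (3,2) (3,5) (4,7) (5,2) (5,4) (5,6) (6,1) (7,1)

Derivation:
(1,1): no bracket -> illegal
(1,2): flips 1 -> legal
(1,3): flips 4 -> legal
(1,4): flips 1 -> legal
(1,5): flips 2 -> legal
(2,1): no bracket -> illegal
(2,5): no bracket -> illegal
(3,2): flips 1 -> legal
(3,5): flips 1 -> legal
(3,6): no bracket -> illegal
(3,7): no bracket -> illegal
(4,7): flips 4 -> legal
(5,1): no bracket -> illegal
(5,2): flips 1 -> legal
(5,4): flips 1 -> legal
(5,5): no bracket -> illegal
(5,6): flips 1 -> legal
(5,7): no bracket -> illegal
(6,1): flips 1 -> legal
(7,1): flips 1 -> legal
(7,2): no bracket -> illegal
(7,3): no bracket -> illegal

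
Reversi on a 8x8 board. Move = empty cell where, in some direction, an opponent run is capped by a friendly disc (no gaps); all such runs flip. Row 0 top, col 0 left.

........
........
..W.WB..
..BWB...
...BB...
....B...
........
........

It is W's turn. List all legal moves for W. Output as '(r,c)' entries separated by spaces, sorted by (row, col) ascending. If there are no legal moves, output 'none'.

(1,4): no bracket -> illegal
(1,5): no bracket -> illegal
(1,6): no bracket -> illegal
(2,1): no bracket -> illegal
(2,3): no bracket -> illegal
(2,6): flips 1 -> legal
(3,1): flips 1 -> legal
(3,5): flips 1 -> legal
(3,6): no bracket -> illegal
(4,1): no bracket -> illegal
(4,2): flips 1 -> legal
(4,5): no bracket -> illegal
(5,2): no bracket -> illegal
(5,3): flips 1 -> legal
(5,5): flips 1 -> legal
(6,3): no bracket -> illegal
(6,4): flips 3 -> legal
(6,5): no bracket -> illegal

Answer: (2,6) (3,1) (3,5) (4,2) (5,3) (5,5) (6,4)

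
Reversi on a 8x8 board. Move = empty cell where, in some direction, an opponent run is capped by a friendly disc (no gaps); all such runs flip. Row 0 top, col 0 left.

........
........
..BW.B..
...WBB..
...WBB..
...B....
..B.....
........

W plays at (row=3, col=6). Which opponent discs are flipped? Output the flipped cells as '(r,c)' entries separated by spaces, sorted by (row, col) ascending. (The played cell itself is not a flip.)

Dir NW: opp run (2,5), next='.' -> no flip
Dir N: first cell '.' (not opp) -> no flip
Dir NE: first cell '.' (not opp) -> no flip
Dir W: opp run (3,5) (3,4) capped by W -> flip
Dir E: first cell '.' (not opp) -> no flip
Dir SW: opp run (4,5), next='.' -> no flip
Dir S: first cell '.' (not opp) -> no flip
Dir SE: first cell '.' (not opp) -> no flip

Answer: (3,4) (3,5)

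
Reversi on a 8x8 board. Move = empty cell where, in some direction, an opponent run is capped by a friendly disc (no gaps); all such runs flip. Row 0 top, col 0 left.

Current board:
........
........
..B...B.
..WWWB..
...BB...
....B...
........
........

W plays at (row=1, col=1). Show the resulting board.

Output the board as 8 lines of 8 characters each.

Answer: ........
.W......
..W...B.
..WWWB..
...BB...
....B...
........
........

Derivation:
Place W at (1,1); scan 8 dirs for brackets.
Dir NW: first cell '.' (not opp) -> no flip
Dir N: first cell '.' (not opp) -> no flip
Dir NE: first cell '.' (not opp) -> no flip
Dir W: first cell '.' (not opp) -> no flip
Dir E: first cell '.' (not opp) -> no flip
Dir SW: first cell '.' (not opp) -> no flip
Dir S: first cell '.' (not opp) -> no flip
Dir SE: opp run (2,2) capped by W -> flip
All flips: (2,2)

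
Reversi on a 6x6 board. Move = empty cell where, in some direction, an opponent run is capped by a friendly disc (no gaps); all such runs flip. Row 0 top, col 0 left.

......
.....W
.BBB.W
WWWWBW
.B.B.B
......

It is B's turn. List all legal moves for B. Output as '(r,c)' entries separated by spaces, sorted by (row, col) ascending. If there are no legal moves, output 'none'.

Answer: (0,5) (4,0) (4,2) (4,4)

Derivation:
(0,4): no bracket -> illegal
(0,5): flips 3 -> legal
(1,4): no bracket -> illegal
(2,0): no bracket -> illegal
(2,4): no bracket -> illegal
(4,0): flips 1 -> legal
(4,2): flips 1 -> legal
(4,4): flips 1 -> legal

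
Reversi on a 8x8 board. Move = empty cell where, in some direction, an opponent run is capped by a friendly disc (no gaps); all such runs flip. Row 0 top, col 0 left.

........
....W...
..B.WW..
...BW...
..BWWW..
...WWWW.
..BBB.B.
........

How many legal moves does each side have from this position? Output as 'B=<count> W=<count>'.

-- B to move --
(0,3): no bracket -> illegal
(0,4): flips 5 -> legal
(0,5): no bracket -> illegal
(1,3): no bracket -> illegal
(1,5): flips 1 -> legal
(1,6): no bracket -> illegal
(2,3): no bracket -> illegal
(2,6): no bracket -> illegal
(3,2): no bracket -> illegal
(3,5): flips 3 -> legal
(3,6): flips 2 -> legal
(4,6): flips 5 -> legal
(4,7): no bracket -> illegal
(5,2): no bracket -> illegal
(5,7): no bracket -> illegal
(6,5): no bracket -> illegal
(6,7): no bracket -> illegal
B mobility = 5
-- W to move --
(1,1): flips 2 -> legal
(1,2): no bracket -> illegal
(1,3): no bracket -> illegal
(2,1): no bracket -> illegal
(2,3): flips 1 -> legal
(3,1): flips 1 -> legal
(3,2): flips 1 -> legal
(4,1): flips 1 -> legal
(5,1): flips 2 -> legal
(5,2): no bracket -> illegal
(5,7): no bracket -> illegal
(6,1): no bracket -> illegal
(6,5): no bracket -> illegal
(6,7): no bracket -> illegal
(7,1): flips 1 -> legal
(7,2): flips 1 -> legal
(7,3): flips 2 -> legal
(7,4): flips 1 -> legal
(7,5): flips 1 -> legal
(7,6): flips 1 -> legal
(7,7): flips 1 -> legal
W mobility = 13

Answer: B=5 W=13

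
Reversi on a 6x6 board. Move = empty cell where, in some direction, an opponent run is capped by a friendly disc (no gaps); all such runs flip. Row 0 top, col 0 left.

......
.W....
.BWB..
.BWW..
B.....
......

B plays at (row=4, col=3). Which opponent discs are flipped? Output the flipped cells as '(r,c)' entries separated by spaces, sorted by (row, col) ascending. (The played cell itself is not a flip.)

Answer: (3,2) (3,3)

Derivation:
Dir NW: opp run (3,2) capped by B -> flip
Dir N: opp run (3,3) capped by B -> flip
Dir NE: first cell '.' (not opp) -> no flip
Dir W: first cell '.' (not opp) -> no flip
Dir E: first cell '.' (not opp) -> no flip
Dir SW: first cell '.' (not opp) -> no flip
Dir S: first cell '.' (not opp) -> no flip
Dir SE: first cell '.' (not opp) -> no flip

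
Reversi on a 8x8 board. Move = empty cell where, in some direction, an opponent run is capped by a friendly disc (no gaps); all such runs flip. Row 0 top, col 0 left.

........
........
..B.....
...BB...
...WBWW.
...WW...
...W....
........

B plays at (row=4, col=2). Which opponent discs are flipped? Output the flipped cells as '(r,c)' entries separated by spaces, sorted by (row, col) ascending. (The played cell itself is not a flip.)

Answer: (4,3)

Derivation:
Dir NW: first cell '.' (not opp) -> no flip
Dir N: first cell '.' (not opp) -> no flip
Dir NE: first cell 'B' (not opp) -> no flip
Dir W: first cell '.' (not opp) -> no flip
Dir E: opp run (4,3) capped by B -> flip
Dir SW: first cell '.' (not opp) -> no flip
Dir S: first cell '.' (not opp) -> no flip
Dir SE: opp run (5,3), next='.' -> no flip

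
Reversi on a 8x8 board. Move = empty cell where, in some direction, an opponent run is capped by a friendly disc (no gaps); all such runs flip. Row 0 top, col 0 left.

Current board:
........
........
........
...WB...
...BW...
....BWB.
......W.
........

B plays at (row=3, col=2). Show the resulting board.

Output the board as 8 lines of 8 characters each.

Place B at (3,2); scan 8 dirs for brackets.
Dir NW: first cell '.' (not opp) -> no flip
Dir N: first cell '.' (not opp) -> no flip
Dir NE: first cell '.' (not opp) -> no flip
Dir W: first cell '.' (not opp) -> no flip
Dir E: opp run (3,3) capped by B -> flip
Dir SW: first cell '.' (not opp) -> no flip
Dir S: first cell '.' (not opp) -> no flip
Dir SE: first cell 'B' (not opp) -> no flip
All flips: (3,3)

Answer: ........
........
........
..BBB...
...BW...
....BWB.
......W.
........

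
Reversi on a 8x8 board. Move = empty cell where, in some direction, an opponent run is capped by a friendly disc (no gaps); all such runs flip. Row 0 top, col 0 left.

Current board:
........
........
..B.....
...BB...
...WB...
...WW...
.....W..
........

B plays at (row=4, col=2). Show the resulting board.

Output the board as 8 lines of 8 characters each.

Answer: ........
........
..B.....
...BB...
..BBB...
...WW...
.....W..
........

Derivation:
Place B at (4,2); scan 8 dirs for brackets.
Dir NW: first cell '.' (not opp) -> no flip
Dir N: first cell '.' (not opp) -> no flip
Dir NE: first cell 'B' (not opp) -> no flip
Dir W: first cell '.' (not opp) -> no flip
Dir E: opp run (4,3) capped by B -> flip
Dir SW: first cell '.' (not opp) -> no flip
Dir S: first cell '.' (not opp) -> no flip
Dir SE: opp run (5,3), next='.' -> no flip
All flips: (4,3)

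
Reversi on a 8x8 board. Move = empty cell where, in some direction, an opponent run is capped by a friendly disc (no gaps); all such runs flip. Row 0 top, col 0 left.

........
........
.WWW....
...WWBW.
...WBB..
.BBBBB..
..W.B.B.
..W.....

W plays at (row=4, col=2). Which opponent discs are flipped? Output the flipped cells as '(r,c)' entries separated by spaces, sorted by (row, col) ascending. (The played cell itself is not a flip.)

Dir NW: first cell '.' (not opp) -> no flip
Dir N: first cell '.' (not opp) -> no flip
Dir NE: first cell 'W' (not opp) -> no flip
Dir W: first cell '.' (not opp) -> no flip
Dir E: first cell 'W' (not opp) -> no flip
Dir SW: opp run (5,1), next='.' -> no flip
Dir S: opp run (5,2) capped by W -> flip
Dir SE: opp run (5,3) (6,4), next='.' -> no flip

Answer: (5,2)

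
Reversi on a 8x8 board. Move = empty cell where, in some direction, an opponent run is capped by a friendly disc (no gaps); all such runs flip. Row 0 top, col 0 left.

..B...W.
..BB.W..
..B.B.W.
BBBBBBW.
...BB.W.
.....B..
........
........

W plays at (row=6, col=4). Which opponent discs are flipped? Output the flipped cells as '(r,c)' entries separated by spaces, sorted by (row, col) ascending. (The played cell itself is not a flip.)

Answer: (5,5)

Derivation:
Dir NW: first cell '.' (not opp) -> no flip
Dir N: first cell '.' (not opp) -> no flip
Dir NE: opp run (5,5) capped by W -> flip
Dir W: first cell '.' (not opp) -> no flip
Dir E: first cell '.' (not opp) -> no flip
Dir SW: first cell '.' (not opp) -> no flip
Dir S: first cell '.' (not opp) -> no flip
Dir SE: first cell '.' (not opp) -> no flip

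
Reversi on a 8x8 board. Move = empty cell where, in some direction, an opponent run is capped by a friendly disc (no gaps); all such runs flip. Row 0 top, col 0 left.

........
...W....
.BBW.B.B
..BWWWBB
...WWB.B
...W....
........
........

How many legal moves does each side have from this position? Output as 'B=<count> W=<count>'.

Answer: B=8 W=10

Derivation:
-- B to move --
(0,2): no bracket -> illegal
(0,3): no bracket -> illegal
(0,4): flips 1 -> legal
(1,2): flips 2 -> legal
(1,4): flips 1 -> legal
(2,4): flips 1 -> legal
(2,6): no bracket -> illegal
(4,2): flips 2 -> legal
(4,6): no bracket -> illegal
(5,2): flips 2 -> legal
(5,4): flips 1 -> legal
(5,5): flips 2 -> legal
(6,2): no bracket -> illegal
(6,3): no bracket -> illegal
(6,4): no bracket -> illegal
B mobility = 8
-- W to move --
(1,0): flips 2 -> legal
(1,1): flips 1 -> legal
(1,2): no bracket -> illegal
(1,4): no bracket -> illegal
(1,5): flips 1 -> legal
(1,6): flips 1 -> legal
(1,7): no bracket -> illegal
(2,0): flips 2 -> legal
(2,4): no bracket -> illegal
(2,6): no bracket -> illegal
(3,0): no bracket -> illegal
(3,1): flips 2 -> legal
(4,1): flips 1 -> legal
(4,2): no bracket -> illegal
(4,6): flips 1 -> legal
(5,4): no bracket -> illegal
(5,5): flips 1 -> legal
(5,6): flips 1 -> legal
(5,7): no bracket -> illegal
W mobility = 10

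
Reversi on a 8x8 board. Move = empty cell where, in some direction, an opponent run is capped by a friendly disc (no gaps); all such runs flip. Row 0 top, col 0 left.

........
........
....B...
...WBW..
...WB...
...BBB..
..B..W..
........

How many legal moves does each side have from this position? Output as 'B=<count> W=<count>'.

-- B to move --
(2,2): flips 1 -> legal
(2,3): flips 2 -> legal
(2,5): no bracket -> illegal
(2,6): flips 1 -> legal
(3,2): flips 2 -> legal
(3,6): flips 1 -> legal
(4,2): flips 2 -> legal
(4,5): no bracket -> illegal
(4,6): flips 1 -> legal
(5,2): flips 1 -> legal
(5,6): no bracket -> illegal
(6,4): no bracket -> illegal
(6,6): no bracket -> illegal
(7,4): no bracket -> illegal
(7,5): flips 1 -> legal
(7,6): flips 1 -> legal
B mobility = 10
-- W to move --
(1,3): flips 1 -> legal
(1,4): no bracket -> illegal
(1,5): flips 1 -> legal
(2,3): no bracket -> illegal
(2,5): flips 1 -> legal
(4,2): no bracket -> illegal
(4,5): flips 2 -> legal
(4,6): no bracket -> illegal
(5,1): no bracket -> illegal
(5,2): no bracket -> illegal
(5,6): no bracket -> illegal
(6,1): no bracket -> illegal
(6,3): flips 1 -> legal
(6,4): no bracket -> illegal
(6,6): flips 2 -> legal
(7,1): flips 3 -> legal
(7,2): no bracket -> illegal
(7,3): no bracket -> illegal
W mobility = 7

Answer: B=10 W=7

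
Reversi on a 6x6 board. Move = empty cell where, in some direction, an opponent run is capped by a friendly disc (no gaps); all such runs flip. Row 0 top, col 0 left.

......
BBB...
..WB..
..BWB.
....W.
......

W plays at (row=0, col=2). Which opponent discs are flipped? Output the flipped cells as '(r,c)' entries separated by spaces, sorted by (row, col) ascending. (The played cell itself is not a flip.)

Answer: (1,2)

Derivation:
Dir NW: edge -> no flip
Dir N: edge -> no flip
Dir NE: edge -> no flip
Dir W: first cell '.' (not opp) -> no flip
Dir E: first cell '.' (not opp) -> no flip
Dir SW: opp run (1,1), next='.' -> no flip
Dir S: opp run (1,2) capped by W -> flip
Dir SE: first cell '.' (not opp) -> no flip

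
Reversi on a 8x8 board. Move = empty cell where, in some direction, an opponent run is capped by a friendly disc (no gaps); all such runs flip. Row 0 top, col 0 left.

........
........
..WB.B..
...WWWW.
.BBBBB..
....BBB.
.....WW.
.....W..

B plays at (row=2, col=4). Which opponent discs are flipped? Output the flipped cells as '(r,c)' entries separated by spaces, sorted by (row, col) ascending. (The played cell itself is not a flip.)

Answer: (3,3) (3,4)

Derivation:
Dir NW: first cell '.' (not opp) -> no flip
Dir N: first cell '.' (not opp) -> no flip
Dir NE: first cell '.' (not opp) -> no flip
Dir W: first cell 'B' (not opp) -> no flip
Dir E: first cell 'B' (not opp) -> no flip
Dir SW: opp run (3,3) capped by B -> flip
Dir S: opp run (3,4) capped by B -> flip
Dir SE: opp run (3,5), next='.' -> no flip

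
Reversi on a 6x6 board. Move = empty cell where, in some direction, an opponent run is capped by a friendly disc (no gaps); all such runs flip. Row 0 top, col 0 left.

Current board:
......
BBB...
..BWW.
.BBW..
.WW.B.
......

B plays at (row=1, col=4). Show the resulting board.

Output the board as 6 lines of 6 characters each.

Place B at (1,4); scan 8 dirs for brackets.
Dir NW: first cell '.' (not opp) -> no flip
Dir N: first cell '.' (not opp) -> no flip
Dir NE: first cell '.' (not opp) -> no flip
Dir W: first cell '.' (not opp) -> no flip
Dir E: first cell '.' (not opp) -> no flip
Dir SW: opp run (2,3) capped by B -> flip
Dir S: opp run (2,4), next='.' -> no flip
Dir SE: first cell '.' (not opp) -> no flip
All flips: (2,3)

Answer: ......
BBB.B.
..BBW.
.BBW..
.WW.B.
......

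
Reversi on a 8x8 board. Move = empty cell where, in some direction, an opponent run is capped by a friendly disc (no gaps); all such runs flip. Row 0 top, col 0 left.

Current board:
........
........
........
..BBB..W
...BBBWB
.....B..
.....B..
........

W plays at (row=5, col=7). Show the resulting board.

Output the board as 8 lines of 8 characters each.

Place W at (5,7); scan 8 dirs for brackets.
Dir NW: first cell 'W' (not opp) -> no flip
Dir N: opp run (4,7) capped by W -> flip
Dir NE: edge -> no flip
Dir W: first cell '.' (not opp) -> no flip
Dir E: edge -> no flip
Dir SW: first cell '.' (not opp) -> no flip
Dir S: first cell '.' (not opp) -> no flip
Dir SE: edge -> no flip
All flips: (4,7)

Answer: ........
........
........
..BBB..W
...BBBWW
.....B.W
.....B..
........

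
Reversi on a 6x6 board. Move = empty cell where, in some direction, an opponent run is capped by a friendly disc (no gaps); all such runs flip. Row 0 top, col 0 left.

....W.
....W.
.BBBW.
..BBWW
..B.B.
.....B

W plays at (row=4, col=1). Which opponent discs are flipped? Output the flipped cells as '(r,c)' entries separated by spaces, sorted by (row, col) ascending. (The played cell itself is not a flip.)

Answer: (2,3) (3,2)

Derivation:
Dir NW: first cell '.' (not opp) -> no flip
Dir N: first cell '.' (not opp) -> no flip
Dir NE: opp run (3,2) (2,3) capped by W -> flip
Dir W: first cell '.' (not opp) -> no flip
Dir E: opp run (4,2), next='.' -> no flip
Dir SW: first cell '.' (not opp) -> no flip
Dir S: first cell '.' (not opp) -> no flip
Dir SE: first cell '.' (not opp) -> no flip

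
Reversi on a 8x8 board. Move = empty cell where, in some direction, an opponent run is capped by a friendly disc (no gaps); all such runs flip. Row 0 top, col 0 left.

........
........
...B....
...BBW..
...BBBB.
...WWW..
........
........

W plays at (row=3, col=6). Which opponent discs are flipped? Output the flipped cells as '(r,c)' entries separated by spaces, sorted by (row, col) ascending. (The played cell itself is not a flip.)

Dir NW: first cell '.' (not opp) -> no flip
Dir N: first cell '.' (not opp) -> no flip
Dir NE: first cell '.' (not opp) -> no flip
Dir W: first cell 'W' (not opp) -> no flip
Dir E: first cell '.' (not opp) -> no flip
Dir SW: opp run (4,5) capped by W -> flip
Dir S: opp run (4,6), next='.' -> no flip
Dir SE: first cell '.' (not opp) -> no flip

Answer: (4,5)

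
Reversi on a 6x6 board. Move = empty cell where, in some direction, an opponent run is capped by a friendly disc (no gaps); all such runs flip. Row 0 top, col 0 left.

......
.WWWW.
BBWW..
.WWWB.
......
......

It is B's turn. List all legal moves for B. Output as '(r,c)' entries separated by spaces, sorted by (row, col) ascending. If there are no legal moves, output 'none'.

(0,0): no bracket -> illegal
(0,1): flips 3 -> legal
(0,2): flips 1 -> legal
(0,3): flips 1 -> legal
(0,4): no bracket -> illegal
(0,5): no bracket -> illegal
(1,0): no bracket -> illegal
(1,5): no bracket -> illegal
(2,4): flips 2 -> legal
(2,5): no bracket -> illegal
(3,0): flips 3 -> legal
(4,0): no bracket -> illegal
(4,1): flips 1 -> legal
(4,2): flips 1 -> legal
(4,3): flips 1 -> legal
(4,4): no bracket -> illegal

Answer: (0,1) (0,2) (0,3) (2,4) (3,0) (4,1) (4,2) (4,3)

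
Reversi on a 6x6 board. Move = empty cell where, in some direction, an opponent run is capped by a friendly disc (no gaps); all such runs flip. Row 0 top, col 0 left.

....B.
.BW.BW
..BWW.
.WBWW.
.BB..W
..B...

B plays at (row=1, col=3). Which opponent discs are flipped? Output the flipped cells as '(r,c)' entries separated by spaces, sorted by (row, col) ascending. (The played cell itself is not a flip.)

Answer: (1,2)

Derivation:
Dir NW: first cell '.' (not opp) -> no flip
Dir N: first cell '.' (not opp) -> no flip
Dir NE: first cell 'B' (not opp) -> no flip
Dir W: opp run (1,2) capped by B -> flip
Dir E: first cell 'B' (not opp) -> no flip
Dir SW: first cell 'B' (not opp) -> no flip
Dir S: opp run (2,3) (3,3), next='.' -> no flip
Dir SE: opp run (2,4), next='.' -> no flip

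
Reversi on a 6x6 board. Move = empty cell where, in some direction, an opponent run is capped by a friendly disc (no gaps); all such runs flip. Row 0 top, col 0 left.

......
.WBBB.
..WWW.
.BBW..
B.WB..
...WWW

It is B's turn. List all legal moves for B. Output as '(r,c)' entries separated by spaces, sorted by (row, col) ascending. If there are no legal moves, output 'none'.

(0,0): no bracket -> illegal
(0,1): no bracket -> illegal
(0,2): no bracket -> illegal
(1,0): flips 1 -> legal
(1,5): no bracket -> illegal
(2,0): no bracket -> illegal
(2,1): no bracket -> illegal
(2,5): no bracket -> illegal
(3,4): flips 3 -> legal
(3,5): flips 1 -> legal
(4,1): flips 1 -> legal
(4,4): no bracket -> illegal
(4,5): no bracket -> illegal
(5,1): no bracket -> illegal
(5,2): flips 1 -> legal

Answer: (1,0) (3,4) (3,5) (4,1) (5,2)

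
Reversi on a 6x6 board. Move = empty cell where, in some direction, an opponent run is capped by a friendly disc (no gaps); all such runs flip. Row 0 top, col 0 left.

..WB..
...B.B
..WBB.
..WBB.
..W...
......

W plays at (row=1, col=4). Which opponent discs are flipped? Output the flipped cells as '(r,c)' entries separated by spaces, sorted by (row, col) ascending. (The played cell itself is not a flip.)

Dir NW: opp run (0,3), next=edge -> no flip
Dir N: first cell '.' (not opp) -> no flip
Dir NE: first cell '.' (not opp) -> no flip
Dir W: opp run (1,3), next='.' -> no flip
Dir E: opp run (1,5), next=edge -> no flip
Dir SW: opp run (2,3) capped by W -> flip
Dir S: opp run (2,4) (3,4), next='.' -> no flip
Dir SE: first cell '.' (not opp) -> no flip

Answer: (2,3)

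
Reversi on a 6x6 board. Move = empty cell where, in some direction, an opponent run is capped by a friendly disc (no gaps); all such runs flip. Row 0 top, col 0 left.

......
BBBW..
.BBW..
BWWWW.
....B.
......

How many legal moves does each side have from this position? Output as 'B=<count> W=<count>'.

Answer: B=9 W=6

Derivation:
-- B to move --
(0,2): no bracket -> illegal
(0,3): no bracket -> illegal
(0,4): flips 1 -> legal
(1,4): flips 1 -> legal
(2,0): no bracket -> illegal
(2,4): flips 2 -> legal
(2,5): no bracket -> illegal
(3,5): flips 4 -> legal
(4,0): flips 1 -> legal
(4,1): flips 1 -> legal
(4,2): flips 1 -> legal
(4,3): flips 1 -> legal
(4,5): flips 2 -> legal
B mobility = 9
-- W to move --
(0,0): flips 2 -> legal
(0,1): flips 3 -> legal
(0,2): flips 2 -> legal
(0,3): no bracket -> illegal
(2,0): flips 2 -> legal
(3,5): no bracket -> illegal
(4,0): no bracket -> illegal
(4,1): no bracket -> illegal
(4,3): no bracket -> illegal
(4,5): no bracket -> illegal
(5,3): no bracket -> illegal
(5,4): flips 1 -> legal
(5,5): flips 1 -> legal
W mobility = 6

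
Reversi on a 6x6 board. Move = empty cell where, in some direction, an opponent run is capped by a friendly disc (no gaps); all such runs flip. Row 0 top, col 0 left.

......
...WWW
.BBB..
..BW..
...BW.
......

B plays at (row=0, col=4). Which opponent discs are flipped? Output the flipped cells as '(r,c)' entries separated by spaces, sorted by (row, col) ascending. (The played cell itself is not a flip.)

Dir NW: edge -> no flip
Dir N: edge -> no flip
Dir NE: edge -> no flip
Dir W: first cell '.' (not opp) -> no flip
Dir E: first cell '.' (not opp) -> no flip
Dir SW: opp run (1,3) capped by B -> flip
Dir S: opp run (1,4), next='.' -> no flip
Dir SE: opp run (1,5), next=edge -> no flip

Answer: (1,3)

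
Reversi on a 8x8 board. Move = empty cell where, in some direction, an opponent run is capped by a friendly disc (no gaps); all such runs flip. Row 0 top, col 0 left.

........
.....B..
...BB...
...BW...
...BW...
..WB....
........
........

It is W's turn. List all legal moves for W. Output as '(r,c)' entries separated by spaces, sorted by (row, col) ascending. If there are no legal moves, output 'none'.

(0,4): no bracket -> illegal
(0,5): no bracket -> illegal
(0,6): no bracket -> illegal
(1,2): flips 1 -> legal
(1,3): no bracket -> illegal
(1,4): flips 1 -> legal
(1,6): no bracket -> illegal
(2,2): flips 1 -> legal
(2,5): no bracket -> illegal
(2,6): no bracket -> illegal
(3,2): flips 1 -> legal
(3,5): no bracket -> illegal
(4,2): flips 1 -> legal
(5,4): flips 1 -> legal
(6,2): flips 1 -> legal
(6,3): no bracket -> illegal
(6,4): no bracket -> illegal

Answer: (1,2) (1,4) (2,2) (3,2) (4,2) (5,4) (6,2)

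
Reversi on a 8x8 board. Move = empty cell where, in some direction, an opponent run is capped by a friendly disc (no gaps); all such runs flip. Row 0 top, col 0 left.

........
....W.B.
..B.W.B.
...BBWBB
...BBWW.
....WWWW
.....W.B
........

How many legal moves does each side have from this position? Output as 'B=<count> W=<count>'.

Answer: B=7 W=9

Derivation:
-- B to move --
(0,3): no bracket -> illegal
(0,4): flips 2 -> legal
(0,5): no bracket -> illegal
(1,3): no bracket -> illegal
(1,5): flips 1 -> legal
(2,3): no bracket -> illegal
(2,5): no bracket -> illegal
(4,7): flips 3 -> legal
(5,3): no bracket -> illegal
(6,3): flips 2 -> legal
(6,4): flips 3 -> legal
(6,6): flips 3 -> legal
(7,4): no bracket -> illegal
(7,5): no bracket -> illegal
(7,6): flips 2 -> legal
B mobility = 7
-- W to move --
(0,5): no bracket -> illegal
(0,6): flips 3 -> legal
(0,7): no bracket -> illegal
(1,1): flips 3 -> legal
(1,2): no bracket -> illegal
(1,3): no bracket -> illegal
(1,5): no bracket -> illegal
(1,7): flips 1 -> legal
(2,1): no bracket -> illegal
(2,3): flips 1 -> legal
(2,5): no bracket -> illegal
(2,7): flips 1 -> legal
(3,1): no bracket -> illegal
(3,2): flips 3 -> legal
(4,2): flips 3 -> legal
(4,7): no bracket -> illegal
(5,2): no bracket -> illegal
(5,3): flips 1 -> legal
(6,6): no bracket -> illegal
(7,6): no bracket -> illegal
(7,7): flips 1 -> legal
W mobility = 9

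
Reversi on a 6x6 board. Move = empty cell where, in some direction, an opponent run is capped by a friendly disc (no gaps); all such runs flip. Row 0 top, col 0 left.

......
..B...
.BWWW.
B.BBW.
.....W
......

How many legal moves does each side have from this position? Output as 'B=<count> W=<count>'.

-- B to move --
(1,1): flips 1 -> legal
(1,3): flips 1 -> legal
(1,4): flips 1 -> legal
(1,5): flips 1 -> legal
(2,5): flips 3 -> legal
(3,1): no bracket -> illegal
(3,5): flips 1 -> legal
(4,3): no bracket -> illegal
(4,4): no bracket -> illegal
(5,4): no bracket -> illegal
(5,5): no bracket -> illegal
B mobility = 6
-- W to move --
(0,1): flips 1 -> legal
(0,2): flips 1 -> legal
(0,3): no bracket -> illegal
(1,0): no bracket -> illegal
(1,1): no bracket -> illegal
(1,3): no bracket -> illegal
(2,0): flips 1 -> legal
(3,1): flips 2 -> legal
(4,0): no bracket -> illegal
(4,1): flips 1 -> legal
(4,2): flips 2 -> legal
(4,3): flips 1 -> legal
(4,4): flips 1 -> legal
W mobility = 8

Answer: B=6 W=8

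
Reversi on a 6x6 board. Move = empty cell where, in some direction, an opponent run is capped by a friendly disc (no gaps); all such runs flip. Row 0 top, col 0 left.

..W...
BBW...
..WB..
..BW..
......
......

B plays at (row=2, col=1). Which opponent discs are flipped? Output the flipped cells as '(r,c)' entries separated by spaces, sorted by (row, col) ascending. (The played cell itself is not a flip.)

Answer: (2,2)

Derivation:
Dir NW: first cell 'B' (not opp) -> no flip
Dir N: first cell 'B' (not opp) -> no flip
Dir NE: opp run (1,2), next='.' -> no flip
Dir W: first cell '.' (not opp) -> no flip
Dir E: opp run (2,2) capped by B -> flip
Dir SW: first cell '.' (not opp) -> no flip
Dir S: first cell '.' (not opp) -> no flip
Dir SE: first cell 'B' (not opp) -> no flip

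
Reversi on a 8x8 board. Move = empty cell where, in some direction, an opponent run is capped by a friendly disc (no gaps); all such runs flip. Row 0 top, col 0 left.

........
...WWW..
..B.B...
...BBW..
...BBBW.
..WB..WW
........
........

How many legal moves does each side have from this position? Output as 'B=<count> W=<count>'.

-- B to move --
(0,2): flips 1 -> legal
(0,3): no bracket -> illegal
(0,4): flips 2 -> legal
(0,5): no bracket -> illegal
(0,6): flips 1 -> legal
(1,2): no bracket -> illegal
(1,6): no bracket -> illegal
(2,3): no bracket -> illegal
(2,5): flips 1 -> legal
(2,6): flips 1 -> legal
(3,6): flips 1 -> legal
(3,7): no bracket -> illegal
(4,1): no bracket -> illegal
(4,2): no bracket -> illegal
(4,7): flips 1 -> legal
(5,1): flips 1 -> legal
(5,5): no bracket -> illegal
(6,1): flips 1 -> legal
(6,2): no bracket -> illegal
(6,3): no bracket -> illegal
(6,5): no bracket -> illegal
(6,6): no bracket -> illegal
(6,7): flips 1 -> legal
B mobility = 10
-- W to move --
(1,1): no bracket -> illegal
(1,2): no bracket -> illegal
(2,1): no bracket -> illegal
(2,3): flips 2 -> legal
(2,5): flips 2 -> legal
(3,1): flips 1 -> legal
(3,2): flips 2 -> legal
(3,6): no bracket -> illegal
(4,2): flips 5 -> legal
(5,4): flips 4 -> legal
(5,5): flips 1 -> legal
(6,2): flips 2 -> legal
(6,3): no bracket -> illegal
(6,4): no bracket -> illegal
W mobility = 8

Answer: B=10 W=8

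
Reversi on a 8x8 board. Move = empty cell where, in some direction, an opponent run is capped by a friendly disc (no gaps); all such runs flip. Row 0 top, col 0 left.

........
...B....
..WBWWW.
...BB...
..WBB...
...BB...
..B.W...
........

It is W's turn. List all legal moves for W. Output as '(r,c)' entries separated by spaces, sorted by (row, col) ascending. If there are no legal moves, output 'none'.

Answer: (0,2) (0,4) (4,5) (5,2) (5,5)

Derivation:
(0,2): flips 1 -> legal
(0,3): no bracket -> illegal
(0,4): flips 1 -> legal
(1,2): no bracket -> illegal
(1,4): no bracket -> illegal
(3,2): no bracket -> illegal
(3,5): no bracket -> illegal
(4,5): flips 2 -> legal
(5,1): no bracket -> illegal
(5,2): flips 2 -> legal
(5,5): flips 2 -> legal
(6,1): no bracket -> illegal
(6,3): no bracket -> illegal
(6,5): no bracket -> illegal
(7,1): no bracket -> illegal
(7,2): no bracket -> illegal
(7,3): no bracket -> illegal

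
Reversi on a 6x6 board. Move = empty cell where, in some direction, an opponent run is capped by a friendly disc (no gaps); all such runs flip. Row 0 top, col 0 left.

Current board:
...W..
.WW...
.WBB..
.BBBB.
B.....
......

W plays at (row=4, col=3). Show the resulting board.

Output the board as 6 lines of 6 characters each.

Place W at (4,3); scan 8 dirs for brackets.
Dir NW: opp run (3,2) capped by W -> flip
Dir N: opp run (3,3) (2,3), next='.' -> no flip
Dir NE: opp run (3,4), next='.' -> no flip
Dir W: first cell '.' (not opp) -> no flip
Dir E: first cell '.' (not opp) -> no flip
Dir SW: first cell '.' (not opp) -> no flip
Dir S: first cell '.' (not opp) -> no flip
Dir SE: first cell '.' (not opp) -> no flip
All flips: (3,2)

Answer: ...W..
.WW...
.WBB..
.BWBB.
B..W..
......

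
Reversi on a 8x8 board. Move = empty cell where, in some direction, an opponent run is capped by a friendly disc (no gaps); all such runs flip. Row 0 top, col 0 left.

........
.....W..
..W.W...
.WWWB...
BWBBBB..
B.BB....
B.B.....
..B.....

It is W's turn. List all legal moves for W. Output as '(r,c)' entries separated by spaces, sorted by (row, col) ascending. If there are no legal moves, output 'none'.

Answer: (3,5) (4,6) (5,1) (5,4) (5,5) (6,3) (6,4)

Derivation:
(2,3): no bracket -> illegal
(2,5): no bracket -> illegal
(3,0): no bracket -> illegal
(3,5): flips 1 -> legal
(3,6): no bracket -> illegal
(4,6): flips 4 -> legal
(5,1): flips 1 -> legal
(5,4): flips 3 -> legal
(5,5): flips 1 -> legal
(5,6): no bracket -> illegal
(6,1): no bracket -> illegal
(6,3): flips 3 -> legal
(6,4): flips 2 -> legal
(7,0): no bracket -> illegal
(7,1): no bracket -> illegal
(7,3): no bracket -> illegal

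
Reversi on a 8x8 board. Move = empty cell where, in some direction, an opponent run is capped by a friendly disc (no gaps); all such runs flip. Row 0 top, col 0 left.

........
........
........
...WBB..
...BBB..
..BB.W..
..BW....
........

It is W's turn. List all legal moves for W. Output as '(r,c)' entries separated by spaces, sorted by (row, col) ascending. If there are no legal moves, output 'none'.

(2,3): no bracket -> illegal
(2,4): no bracket -> illegal
(2,5): flips 2 -> legal
(2,6): no bracket -> illegal
(3,2): no bracket -> illegal
(3,6): flips 2 -> legal
(4,1): flips 1 -> legal
(4,2): no bracket -> illegal
(4,6): no bracket -> illegal
(5,1): no bracket -> illegal
(5,4): no bracket -> illegal
(5,6): no bracket -> illegal
(6,1): flips 1 -> legal
(6,4): no bracket -> illegal
(7,1): no bracket -> illegal
(7,2): no bracket -> illegal
(7,3): no bracket -> illegal

Answer: (2,5) (3,6) (4,1) (6,1)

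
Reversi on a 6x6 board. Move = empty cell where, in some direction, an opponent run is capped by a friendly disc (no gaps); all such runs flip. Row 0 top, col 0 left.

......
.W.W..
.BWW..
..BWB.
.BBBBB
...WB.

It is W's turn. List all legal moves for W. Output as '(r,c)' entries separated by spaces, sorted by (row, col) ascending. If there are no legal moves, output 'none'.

Answer: (2,0) (3,1) (3,5) (5,0) (5,1) (5,2) (5,5)

Derivation:
(1,0): no bracket -> illegal
(1,2): no bracket -> illegal
(2,0): flips 1 -> legal
(2,4): no bracket -> illegal
(2,5): no bracket -> illegal
(3,0): no bracket -> illegal
(3,1): flips 3 -> legal
(3,5): flips 2 -> legal
(4,0): no bracket -> illegal
(5,0): flips 2 -> legal
(5,1): flips 1 -> legal
(5,2): flips 2 -> legal
(5,5): flips 2 -> legal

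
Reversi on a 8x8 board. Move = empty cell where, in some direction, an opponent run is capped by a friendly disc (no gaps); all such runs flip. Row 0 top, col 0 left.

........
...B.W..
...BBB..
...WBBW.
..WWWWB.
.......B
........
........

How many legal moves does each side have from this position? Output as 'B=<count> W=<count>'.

-- B to move --
(0,4): no bracket -> illegal
(0,5): flips 1 -> legal
(0,6): flips 1 -> legal
(1,4): no bracket -> illegal
(1,6): no bracket -> illegal
(2,2): no bracket -> illegal
(2,6): flips 1 -> legal
(2,7): no bracket -> illegal
(3,1): no bracket -> illegal
(3,2): flips 1 -> legal
(3,7): flips 1 -> legal
(4,1): flips 4 -> legal
(4,7): flips 1 -> legal
(5,1): flips 2 -> legal
(5,2): flips 1 -> legal
(5,3): flips 3 -> legal
(5,4): flips 1 -> legal
(5,5): flips 1 -> legal
(5,6): flips 1 -> legal
B mobility = 13
-- W to move --
(0,2): no bracket -> illegal
(0,3): flips 2 -> legal
(0,4): no bracket -> illegal
(1,2): flips 2 -> legal
(1,4): flips 3 -> legal
(1,6): flips 2 -> legal
(2,2): no bracket -> illegal
(2,6): flips 1 -> legal
(3,2): no bracket -> illegal
(3,7): no bracket -> illegal
(4,7): flips 1 -> legal
(5,5): no bracket -> illegal
(5,6): flips 1 -> legal
(6,6): no bracket -> illegal
(6,7): no bracket -> illegal
W mobility = 7

Answer: B=13 W=7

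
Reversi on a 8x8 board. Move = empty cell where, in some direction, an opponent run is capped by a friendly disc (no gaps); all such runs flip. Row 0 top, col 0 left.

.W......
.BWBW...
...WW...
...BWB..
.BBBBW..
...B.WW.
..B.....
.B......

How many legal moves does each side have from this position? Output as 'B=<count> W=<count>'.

Answer: B=6 W=14

Derivation:
-- B to move --
(0,0): no bracket -> illegal
(0,2): no bracket -> illegal
(0,3): no bracket -> illegal
(0,4): flips 3 -> legal
(0,5): no bracket -> illegal
(1,0): no bracket -> illegal
(1,5): flips 2 -> legal
(2,1): no bracket -> illegal
(2,2): no bracket -> illegal
(2,5): flips 1 -> legal
(3,2): no bracket -> illegal
(3,6): no bracket -> illegal
(4,6): flips 1 -> legal
(4,7): no bracket -> illegal
(5,4): no bracket -> illegal
(5,7): no bracket -> illegal
(6,4): no bracket -> illegal
(6,5): flips 2 -> legal
(6,6): flips 1 -> legal
(6,7): no bracket -> illegal
B mobility = 6
-- W to move --
(0,0): no bracket -> illegal
(0,2): flips 1 -> legal
(0,3): flips 1 -> legal
(0,4): no bracket -> illegal
(1,0): flips 1 -> legal
(2,0): no bracket -> illegal
(2,1): flips 1 -> legal
(2,2): flips 2 -> legal
(2,5): flips 1 -> legal
(2,6): no bracket -> illegal
(3,0): no bracket -> illegal
(3,1): no bracket -> illegal
(3,2): flips 1 -> legal
(3,6): flips 1 -> legal
(4,0): flips 4 -> legal
(4,6): flips 1 -> legal
(5,0): no bracket -> illegal
(5,1): flips 2 -> legal
(5,2): flips 1 -> legal
(5,4): flips 1 -> legal
(6,0): no bracket -> illegal
(6,1): no bracket -> illegal
(6,3): flips 3 -> legal
(6,4): no bracket -> illegal
(7,0): no bracket -> illegal
(7,2): no bracket -> illegal
(7,3): no bracket -> illegal
W mobility = 14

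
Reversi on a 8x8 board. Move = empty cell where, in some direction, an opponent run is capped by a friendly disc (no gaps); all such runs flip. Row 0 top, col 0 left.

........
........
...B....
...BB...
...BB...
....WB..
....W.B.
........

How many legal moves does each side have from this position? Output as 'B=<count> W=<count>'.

-- B to move --
(4,5): no bracket -> illegal
(5,3): flips 1 -> legal
(6,3): no bracket -> illegal
(6,5): flips 1 -> legal
(7,3): flips 1 -> legal
(7,4): flips 2 -> legal
(7,5): no bracket -> illegal
B mobility = 4
-- W to move --
(1,2): no bracket -> illegal
(1,3): no bracket -> illegal
(1,4): no bracket -> illegal
(2,2): no bracket -> illegal
(2,4): flips 2 -> legal
(2,5): no bracket -> illegal
(3,2): flips 1 -> legal
(3,5): no bracket -> illegal
(4,2): no bracket -> illegal
(4,5): no bracket -> illegal
(4,6): flips 1 -> legal
(5,2): no bracket -> illegal
(5,3): no bracket -> illegal
(5,6): flips 1 -> legal
(5,7): no bracket -> illegal
(6,5): no bracket -> illegal
(6,7): no bracket -> illegal
(7,5): no bracket -> illegal
(7,6): no bracket -> illegal
(7,7): no bracket -> illegal
W mobility = 4

Answer: B=4 W=4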